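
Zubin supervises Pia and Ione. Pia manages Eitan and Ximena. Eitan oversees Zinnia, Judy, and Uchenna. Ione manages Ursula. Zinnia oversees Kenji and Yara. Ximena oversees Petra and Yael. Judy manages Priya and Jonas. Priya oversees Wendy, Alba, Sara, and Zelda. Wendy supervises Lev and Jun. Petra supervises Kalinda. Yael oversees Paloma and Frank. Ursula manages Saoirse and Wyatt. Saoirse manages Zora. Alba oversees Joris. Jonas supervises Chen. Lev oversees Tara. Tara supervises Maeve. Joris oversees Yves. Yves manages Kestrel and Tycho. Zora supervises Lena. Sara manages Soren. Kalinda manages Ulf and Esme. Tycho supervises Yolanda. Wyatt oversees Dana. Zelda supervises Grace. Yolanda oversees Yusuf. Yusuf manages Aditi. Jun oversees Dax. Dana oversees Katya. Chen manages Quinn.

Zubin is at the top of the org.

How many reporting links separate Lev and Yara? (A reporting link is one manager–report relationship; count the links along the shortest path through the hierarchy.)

Lev is 4 levels below Eitan, and Yara is 2 levels below Eitan (their lowest common manager). The shortest path runs up from Lev to Eitan and back down to Yara: 4 + 2 = 6 links.

6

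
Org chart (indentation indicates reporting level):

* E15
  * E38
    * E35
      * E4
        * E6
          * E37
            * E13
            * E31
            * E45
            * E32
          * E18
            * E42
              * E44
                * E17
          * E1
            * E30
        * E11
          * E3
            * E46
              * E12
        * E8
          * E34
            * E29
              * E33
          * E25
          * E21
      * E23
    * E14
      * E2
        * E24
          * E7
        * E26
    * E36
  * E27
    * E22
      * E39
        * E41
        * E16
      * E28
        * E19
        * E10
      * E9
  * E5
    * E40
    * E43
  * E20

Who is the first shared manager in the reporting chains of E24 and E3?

E24's chain of managers is E2, E14, E38, E15. E3's chain of managers is E11, E4, E35, E38, E15. The first manager that appears in both chains is E38.

E38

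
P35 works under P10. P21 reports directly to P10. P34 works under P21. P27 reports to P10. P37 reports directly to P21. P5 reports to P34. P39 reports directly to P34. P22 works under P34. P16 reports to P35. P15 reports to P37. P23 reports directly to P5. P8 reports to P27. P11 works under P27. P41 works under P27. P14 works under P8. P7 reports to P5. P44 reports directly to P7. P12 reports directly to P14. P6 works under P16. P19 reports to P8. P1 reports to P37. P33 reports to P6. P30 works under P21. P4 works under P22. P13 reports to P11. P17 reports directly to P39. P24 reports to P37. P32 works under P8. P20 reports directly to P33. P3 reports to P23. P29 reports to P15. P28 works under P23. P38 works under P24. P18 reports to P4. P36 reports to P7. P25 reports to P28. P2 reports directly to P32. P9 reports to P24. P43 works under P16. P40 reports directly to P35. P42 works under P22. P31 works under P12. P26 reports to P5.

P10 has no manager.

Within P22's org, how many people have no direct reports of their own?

2

The people in P22's organization with no one reporting to them are P42, P18. That is 2.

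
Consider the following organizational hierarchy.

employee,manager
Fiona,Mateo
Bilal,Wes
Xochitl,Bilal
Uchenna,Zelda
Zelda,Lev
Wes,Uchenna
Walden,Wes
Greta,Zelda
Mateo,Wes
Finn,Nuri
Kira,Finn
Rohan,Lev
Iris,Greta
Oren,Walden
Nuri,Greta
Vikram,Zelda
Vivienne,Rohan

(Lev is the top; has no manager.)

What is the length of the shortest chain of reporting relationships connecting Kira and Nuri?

Kira is in Nuri's organization: the chain from Kira up to Nuri is Kira → Finn → Nuri, which is 2 links.

2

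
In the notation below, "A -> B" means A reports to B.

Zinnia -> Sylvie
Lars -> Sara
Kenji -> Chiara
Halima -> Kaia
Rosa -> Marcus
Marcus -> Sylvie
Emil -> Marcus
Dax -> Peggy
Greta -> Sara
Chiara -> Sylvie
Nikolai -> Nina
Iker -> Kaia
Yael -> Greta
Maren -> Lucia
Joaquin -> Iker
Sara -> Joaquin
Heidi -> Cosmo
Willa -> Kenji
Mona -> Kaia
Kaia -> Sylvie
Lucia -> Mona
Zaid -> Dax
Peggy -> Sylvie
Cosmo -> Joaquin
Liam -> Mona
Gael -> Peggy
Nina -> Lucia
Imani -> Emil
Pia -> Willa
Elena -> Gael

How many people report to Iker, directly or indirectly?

Iker directly manages Joaquin. Under Joaquin: Cosmo, Heidi, Sara, Lars, Greta, Yael (6). That's 7 in total.

7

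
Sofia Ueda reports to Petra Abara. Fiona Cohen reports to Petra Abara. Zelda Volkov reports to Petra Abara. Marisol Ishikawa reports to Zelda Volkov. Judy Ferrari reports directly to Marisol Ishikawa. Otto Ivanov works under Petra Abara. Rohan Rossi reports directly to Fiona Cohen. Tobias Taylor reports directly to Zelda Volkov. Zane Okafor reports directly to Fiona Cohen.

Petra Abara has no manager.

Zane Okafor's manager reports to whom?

Zane Okafor reports to Fiona Cohen, and Fiona Cohen reports to Petra Abara. So Zane Okafor's skip-level manager is Petra Abara.

Petra Abara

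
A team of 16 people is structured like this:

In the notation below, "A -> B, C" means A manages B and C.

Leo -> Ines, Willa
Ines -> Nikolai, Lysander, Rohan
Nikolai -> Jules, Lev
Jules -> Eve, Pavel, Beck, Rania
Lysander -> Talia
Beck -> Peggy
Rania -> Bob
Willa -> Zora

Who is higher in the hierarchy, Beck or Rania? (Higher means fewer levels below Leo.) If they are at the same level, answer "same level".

Both Beck and Rania are 4 levels below Leo.

same level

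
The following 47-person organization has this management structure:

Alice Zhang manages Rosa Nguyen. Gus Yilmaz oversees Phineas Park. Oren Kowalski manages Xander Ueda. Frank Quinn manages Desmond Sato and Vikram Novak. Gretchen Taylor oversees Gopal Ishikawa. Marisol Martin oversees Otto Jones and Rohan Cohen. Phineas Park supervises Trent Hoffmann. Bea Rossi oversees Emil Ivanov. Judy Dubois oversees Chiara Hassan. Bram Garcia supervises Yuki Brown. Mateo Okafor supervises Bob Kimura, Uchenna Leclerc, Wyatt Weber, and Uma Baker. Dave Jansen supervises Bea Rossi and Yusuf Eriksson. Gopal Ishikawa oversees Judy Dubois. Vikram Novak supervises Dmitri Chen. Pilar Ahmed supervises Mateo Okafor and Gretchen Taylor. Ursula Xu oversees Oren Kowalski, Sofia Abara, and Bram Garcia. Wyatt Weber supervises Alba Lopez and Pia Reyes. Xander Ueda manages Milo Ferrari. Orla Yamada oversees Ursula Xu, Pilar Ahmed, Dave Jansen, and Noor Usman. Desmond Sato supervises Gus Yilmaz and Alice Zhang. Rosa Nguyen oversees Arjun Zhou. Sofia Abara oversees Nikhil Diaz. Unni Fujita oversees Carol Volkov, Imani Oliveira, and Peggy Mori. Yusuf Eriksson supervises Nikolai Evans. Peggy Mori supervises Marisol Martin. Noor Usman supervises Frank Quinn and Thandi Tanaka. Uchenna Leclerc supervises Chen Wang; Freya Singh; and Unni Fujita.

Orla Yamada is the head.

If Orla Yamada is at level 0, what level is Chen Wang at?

Chain from Chen Wang up to Orla Yamada: Chen Wang → Uchenna Leclerc → Mateo Okafor → Pilar Ahmed → Orla Yamada. That is 4 steps up, so Chen Wang is 4 levels below Orla Yamada.

4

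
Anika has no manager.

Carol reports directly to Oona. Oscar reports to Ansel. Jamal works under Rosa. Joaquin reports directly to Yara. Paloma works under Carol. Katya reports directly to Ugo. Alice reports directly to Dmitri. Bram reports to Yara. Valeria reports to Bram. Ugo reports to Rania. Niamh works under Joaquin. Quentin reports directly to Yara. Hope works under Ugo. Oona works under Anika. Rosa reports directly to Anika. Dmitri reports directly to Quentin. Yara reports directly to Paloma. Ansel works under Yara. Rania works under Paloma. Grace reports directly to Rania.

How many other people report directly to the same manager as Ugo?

Ugo reports to Rania. Rania's other direct reports are Grace — 1 peer.

1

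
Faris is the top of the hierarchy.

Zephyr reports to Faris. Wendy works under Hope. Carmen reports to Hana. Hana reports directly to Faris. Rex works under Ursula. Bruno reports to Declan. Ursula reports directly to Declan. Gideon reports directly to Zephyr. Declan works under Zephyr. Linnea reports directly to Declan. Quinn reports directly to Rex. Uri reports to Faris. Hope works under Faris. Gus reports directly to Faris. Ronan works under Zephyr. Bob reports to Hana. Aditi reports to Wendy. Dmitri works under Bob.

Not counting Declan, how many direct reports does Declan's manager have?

2

Declan reports to Zephyr. Zephyr's other direct reports are Gideon, Ronan — 2 peers.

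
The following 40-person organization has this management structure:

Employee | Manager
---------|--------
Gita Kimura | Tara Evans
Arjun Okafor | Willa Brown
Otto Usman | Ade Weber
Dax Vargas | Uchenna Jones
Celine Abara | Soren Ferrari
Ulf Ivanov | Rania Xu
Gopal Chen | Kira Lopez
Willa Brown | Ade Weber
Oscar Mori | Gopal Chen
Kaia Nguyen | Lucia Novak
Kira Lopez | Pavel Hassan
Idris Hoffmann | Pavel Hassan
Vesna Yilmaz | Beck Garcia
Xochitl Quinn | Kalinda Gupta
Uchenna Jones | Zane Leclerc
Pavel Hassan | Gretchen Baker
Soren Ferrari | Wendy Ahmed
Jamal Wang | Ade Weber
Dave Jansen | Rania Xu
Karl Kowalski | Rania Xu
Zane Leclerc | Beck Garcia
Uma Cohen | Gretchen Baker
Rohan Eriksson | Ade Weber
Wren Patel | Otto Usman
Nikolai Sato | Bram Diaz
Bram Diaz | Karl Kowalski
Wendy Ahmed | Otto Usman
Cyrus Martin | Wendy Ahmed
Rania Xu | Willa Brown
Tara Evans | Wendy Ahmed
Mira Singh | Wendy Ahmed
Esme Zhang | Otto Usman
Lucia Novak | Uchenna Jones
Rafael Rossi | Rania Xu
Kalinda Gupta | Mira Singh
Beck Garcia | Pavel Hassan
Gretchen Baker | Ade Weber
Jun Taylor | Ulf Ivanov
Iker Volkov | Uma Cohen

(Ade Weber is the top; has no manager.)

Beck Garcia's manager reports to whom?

Gretchen Baker

Beck Garcia reports to Pavel Hassan, and Pavel Hassan reports to Gretchen Baker. So Beck Garcia's skip-level manager is Gretchen Baker.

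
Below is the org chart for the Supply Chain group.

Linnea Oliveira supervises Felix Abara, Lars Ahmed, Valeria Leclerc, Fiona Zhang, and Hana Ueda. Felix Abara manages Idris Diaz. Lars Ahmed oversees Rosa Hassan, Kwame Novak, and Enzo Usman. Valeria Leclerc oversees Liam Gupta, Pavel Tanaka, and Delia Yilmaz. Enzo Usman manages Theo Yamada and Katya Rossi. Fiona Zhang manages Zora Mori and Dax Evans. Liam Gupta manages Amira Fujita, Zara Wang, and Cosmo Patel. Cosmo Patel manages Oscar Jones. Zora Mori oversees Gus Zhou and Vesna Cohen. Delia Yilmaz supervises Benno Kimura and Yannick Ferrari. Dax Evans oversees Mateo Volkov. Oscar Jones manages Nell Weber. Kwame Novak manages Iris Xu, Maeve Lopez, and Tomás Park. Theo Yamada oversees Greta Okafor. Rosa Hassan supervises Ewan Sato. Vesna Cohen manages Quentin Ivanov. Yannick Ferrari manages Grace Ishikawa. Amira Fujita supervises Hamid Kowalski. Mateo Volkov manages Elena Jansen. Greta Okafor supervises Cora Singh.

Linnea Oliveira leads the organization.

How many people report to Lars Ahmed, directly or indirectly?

11

Lars Ahmed directly manages Enzo Usman, Kwame Novak, Rosa Hassan. Under Enzo Usman: Katya Rossi, Theo Yamada, Greta Okafor, Cora Singh (4). Under Kwame Novak: Maeve Lopez, Tomás Park, Iris Xu (3). Under Rosa Hassan: Ewan Sato (1). So Lars Ahmed's organization is 3 direct reports plus everyone under them: 5 + 4 + 2 = 11.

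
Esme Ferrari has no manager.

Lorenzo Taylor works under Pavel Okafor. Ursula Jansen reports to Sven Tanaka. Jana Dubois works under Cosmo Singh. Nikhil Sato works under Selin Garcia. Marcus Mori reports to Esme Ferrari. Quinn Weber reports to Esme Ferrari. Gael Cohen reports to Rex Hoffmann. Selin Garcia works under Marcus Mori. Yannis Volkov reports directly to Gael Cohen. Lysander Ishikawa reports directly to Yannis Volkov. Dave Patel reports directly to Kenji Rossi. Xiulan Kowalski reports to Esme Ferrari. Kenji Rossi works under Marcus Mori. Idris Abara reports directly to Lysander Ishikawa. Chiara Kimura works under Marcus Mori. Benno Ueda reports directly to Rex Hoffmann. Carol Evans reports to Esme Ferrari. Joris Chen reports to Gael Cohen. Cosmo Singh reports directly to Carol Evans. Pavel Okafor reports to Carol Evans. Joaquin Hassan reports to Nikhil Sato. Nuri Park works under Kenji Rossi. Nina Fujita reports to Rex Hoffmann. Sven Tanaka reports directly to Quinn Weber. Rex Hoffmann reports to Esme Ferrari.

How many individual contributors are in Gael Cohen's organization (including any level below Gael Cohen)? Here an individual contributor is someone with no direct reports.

2

The people in Gael Cohen's organization with no one reporting to them are Joris Chen, Idris Abara. That is 2.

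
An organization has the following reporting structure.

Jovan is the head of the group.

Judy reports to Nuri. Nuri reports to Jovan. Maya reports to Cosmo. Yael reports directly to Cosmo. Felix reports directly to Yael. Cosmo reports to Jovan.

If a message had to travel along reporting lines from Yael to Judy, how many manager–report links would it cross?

4

Yael is 2 levels below Jovan, and Judy is 2 levels below Jovan (their lowest common manager). The shortest path runs up from Yael to Jovan and back down to Judy: 2 + 2 = 4 links.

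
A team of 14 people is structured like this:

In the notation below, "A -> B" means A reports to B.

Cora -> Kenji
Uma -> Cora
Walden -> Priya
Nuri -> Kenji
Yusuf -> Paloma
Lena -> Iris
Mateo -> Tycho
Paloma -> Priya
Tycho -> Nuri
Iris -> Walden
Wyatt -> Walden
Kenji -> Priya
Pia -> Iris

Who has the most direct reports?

Direct-report counts: Priya has 3; Kenji has 2; Cora has 1; Nuri has 1; Tycho has 1; Paloma has 1; Walden has 2; Iris has 2. The largest is 3, held by Priya.

Priya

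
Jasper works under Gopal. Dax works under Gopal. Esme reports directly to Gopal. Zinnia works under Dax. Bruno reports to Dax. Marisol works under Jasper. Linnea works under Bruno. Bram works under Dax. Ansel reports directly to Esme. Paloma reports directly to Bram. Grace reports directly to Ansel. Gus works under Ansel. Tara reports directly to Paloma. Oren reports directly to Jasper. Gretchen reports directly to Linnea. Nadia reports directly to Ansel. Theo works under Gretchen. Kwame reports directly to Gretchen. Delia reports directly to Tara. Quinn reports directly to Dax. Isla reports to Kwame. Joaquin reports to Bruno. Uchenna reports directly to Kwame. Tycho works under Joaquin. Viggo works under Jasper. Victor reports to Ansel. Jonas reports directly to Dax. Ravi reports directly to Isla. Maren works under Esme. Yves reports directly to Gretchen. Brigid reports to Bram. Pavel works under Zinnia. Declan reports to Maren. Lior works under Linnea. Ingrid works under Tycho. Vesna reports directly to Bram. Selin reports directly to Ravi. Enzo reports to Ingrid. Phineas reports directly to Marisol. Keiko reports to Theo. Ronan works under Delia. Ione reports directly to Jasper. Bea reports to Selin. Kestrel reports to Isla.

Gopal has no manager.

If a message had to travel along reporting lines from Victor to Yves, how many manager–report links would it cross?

8

Victor is 3 levels below Gopal, and Yves is 5 levels below Gopal (their lowest common manager). The shortest path runs up from Victor to Gopal and back down to Yves: 3 + 5 = 8 links.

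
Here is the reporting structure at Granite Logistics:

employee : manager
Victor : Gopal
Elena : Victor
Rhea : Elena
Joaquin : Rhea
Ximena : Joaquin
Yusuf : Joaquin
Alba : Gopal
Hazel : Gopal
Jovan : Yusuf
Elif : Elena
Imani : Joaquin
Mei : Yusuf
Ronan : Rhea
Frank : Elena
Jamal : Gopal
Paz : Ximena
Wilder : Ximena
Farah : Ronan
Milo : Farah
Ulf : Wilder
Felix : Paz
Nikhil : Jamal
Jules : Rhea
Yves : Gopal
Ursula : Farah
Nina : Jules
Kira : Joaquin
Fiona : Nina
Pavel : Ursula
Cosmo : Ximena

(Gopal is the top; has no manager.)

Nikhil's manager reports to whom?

Nikhil reports to Jamal, and Jamal reports to Gopal. So Nikhil's skip-level manager is Gopal.

Gopal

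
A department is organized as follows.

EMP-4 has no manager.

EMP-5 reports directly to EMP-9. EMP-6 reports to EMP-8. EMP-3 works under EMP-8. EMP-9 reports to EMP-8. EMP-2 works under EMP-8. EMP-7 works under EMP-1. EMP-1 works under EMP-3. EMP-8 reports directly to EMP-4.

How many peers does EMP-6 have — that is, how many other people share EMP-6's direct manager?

3

EMP-6 reports to EMP-8. EMP-8's other direct reports are EMP-3, EMP-9, EMP-2 — 3 peers.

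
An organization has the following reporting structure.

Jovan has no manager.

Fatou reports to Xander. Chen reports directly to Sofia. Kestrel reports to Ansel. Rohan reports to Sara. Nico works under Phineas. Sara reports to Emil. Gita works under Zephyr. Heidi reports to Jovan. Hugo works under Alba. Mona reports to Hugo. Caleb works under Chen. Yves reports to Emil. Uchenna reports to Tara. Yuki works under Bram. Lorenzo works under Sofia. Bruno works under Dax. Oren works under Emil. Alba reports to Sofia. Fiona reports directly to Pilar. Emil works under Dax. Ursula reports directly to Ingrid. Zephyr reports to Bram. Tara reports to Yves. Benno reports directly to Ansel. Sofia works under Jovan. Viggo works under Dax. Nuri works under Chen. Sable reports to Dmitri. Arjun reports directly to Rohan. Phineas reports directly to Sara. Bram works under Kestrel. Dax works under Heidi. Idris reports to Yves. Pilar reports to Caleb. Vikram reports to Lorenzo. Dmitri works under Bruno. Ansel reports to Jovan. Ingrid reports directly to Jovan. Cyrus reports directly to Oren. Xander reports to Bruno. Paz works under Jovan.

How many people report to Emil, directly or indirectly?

Emil directly manages Yves, Sara, Oren. Under Yves: Idris, Tara, Uchenna (3). Under Sara: Rohan, Arjun, Phineas, Nico (4). Under Oren: Cyrus (1). So Emil's organization is 3 direct reports plus everyone under them: 4 + 5 + 2 = 11.

11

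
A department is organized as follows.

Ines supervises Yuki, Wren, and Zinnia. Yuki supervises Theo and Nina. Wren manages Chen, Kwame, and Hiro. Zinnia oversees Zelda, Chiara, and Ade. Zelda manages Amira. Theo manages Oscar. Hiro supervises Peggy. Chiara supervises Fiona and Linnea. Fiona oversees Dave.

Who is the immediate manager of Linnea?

Chiara

Linnea reports directly to Chiara.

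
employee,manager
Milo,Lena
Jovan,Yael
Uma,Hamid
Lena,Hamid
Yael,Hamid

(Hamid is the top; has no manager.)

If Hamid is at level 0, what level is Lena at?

Chain from Lena up to Hamid: Lena → Hamid. That is 1 step up, so Lena is 1 level below Hamid.

1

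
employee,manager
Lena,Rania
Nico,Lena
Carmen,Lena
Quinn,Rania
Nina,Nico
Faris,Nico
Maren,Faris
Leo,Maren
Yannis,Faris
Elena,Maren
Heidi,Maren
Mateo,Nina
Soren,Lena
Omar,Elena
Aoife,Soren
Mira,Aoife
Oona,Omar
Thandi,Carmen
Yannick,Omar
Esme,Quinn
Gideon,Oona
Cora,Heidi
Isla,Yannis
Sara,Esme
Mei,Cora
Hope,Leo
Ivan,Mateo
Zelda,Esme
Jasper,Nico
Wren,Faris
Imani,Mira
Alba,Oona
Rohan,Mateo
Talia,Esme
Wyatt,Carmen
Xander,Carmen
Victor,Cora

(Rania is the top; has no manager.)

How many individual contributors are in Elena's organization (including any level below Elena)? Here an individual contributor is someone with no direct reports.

3

The people in Elena's organization with no one reporting to them are Yannick, Alba, Gideon. That is 3.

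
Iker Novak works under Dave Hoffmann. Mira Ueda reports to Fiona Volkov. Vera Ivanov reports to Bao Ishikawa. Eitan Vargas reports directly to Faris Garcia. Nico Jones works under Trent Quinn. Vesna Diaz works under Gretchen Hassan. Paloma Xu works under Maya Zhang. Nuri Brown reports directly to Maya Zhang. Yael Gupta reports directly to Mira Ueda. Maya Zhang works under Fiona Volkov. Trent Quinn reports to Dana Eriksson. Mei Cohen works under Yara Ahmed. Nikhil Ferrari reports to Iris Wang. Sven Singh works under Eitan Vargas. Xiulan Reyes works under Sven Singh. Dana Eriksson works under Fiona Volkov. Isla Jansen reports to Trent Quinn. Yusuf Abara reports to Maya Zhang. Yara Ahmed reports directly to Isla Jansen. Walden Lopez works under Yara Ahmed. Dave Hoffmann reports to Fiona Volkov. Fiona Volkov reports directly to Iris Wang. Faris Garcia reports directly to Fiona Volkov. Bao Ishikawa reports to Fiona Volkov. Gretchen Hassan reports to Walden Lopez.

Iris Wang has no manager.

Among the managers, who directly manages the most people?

Direct-report counts: Iris Wang has 2; Fiona Volkov has 6; Mira Ueda has 1; Dave Hoffmann has 1; Bao Ishikawa has 1; Dana Eriksson has 1; Trent Quinn has 2; Isla Jansen has 1; Yara Ahmed has 2; Walden Lopez has 1; Gretchen Hassan has 1; Maya Zhang has 3; Faris Garcia has 1; Eitan Vargas has 1; Sven Singh has 1. The largest is 6, held by Fiona Volkov.

Fiona Volkov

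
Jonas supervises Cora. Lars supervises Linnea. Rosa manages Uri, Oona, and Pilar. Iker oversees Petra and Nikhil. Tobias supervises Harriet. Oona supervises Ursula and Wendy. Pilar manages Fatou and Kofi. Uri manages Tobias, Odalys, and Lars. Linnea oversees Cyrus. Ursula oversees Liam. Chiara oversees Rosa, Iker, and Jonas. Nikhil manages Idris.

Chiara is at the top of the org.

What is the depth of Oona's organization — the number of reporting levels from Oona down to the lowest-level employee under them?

2

The longest chain under Oona runs Oona → Ursula → Liam, which is 2 levels below Oona.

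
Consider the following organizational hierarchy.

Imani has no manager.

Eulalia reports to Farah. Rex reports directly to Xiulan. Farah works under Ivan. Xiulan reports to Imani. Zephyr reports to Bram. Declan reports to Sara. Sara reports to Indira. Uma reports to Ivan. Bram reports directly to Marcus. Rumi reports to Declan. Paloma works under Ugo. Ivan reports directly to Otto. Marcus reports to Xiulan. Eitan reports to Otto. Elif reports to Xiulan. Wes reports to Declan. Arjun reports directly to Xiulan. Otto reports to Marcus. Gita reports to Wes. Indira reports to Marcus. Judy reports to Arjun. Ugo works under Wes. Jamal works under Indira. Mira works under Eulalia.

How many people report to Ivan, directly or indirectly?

Ivan directly manages Farah, Uma. Under Farah: Eulalia, Mira (2). Uma has no reports. So Ivan's organization is 2 direct reports plus everyone under them: 3 + 1 = 4.

4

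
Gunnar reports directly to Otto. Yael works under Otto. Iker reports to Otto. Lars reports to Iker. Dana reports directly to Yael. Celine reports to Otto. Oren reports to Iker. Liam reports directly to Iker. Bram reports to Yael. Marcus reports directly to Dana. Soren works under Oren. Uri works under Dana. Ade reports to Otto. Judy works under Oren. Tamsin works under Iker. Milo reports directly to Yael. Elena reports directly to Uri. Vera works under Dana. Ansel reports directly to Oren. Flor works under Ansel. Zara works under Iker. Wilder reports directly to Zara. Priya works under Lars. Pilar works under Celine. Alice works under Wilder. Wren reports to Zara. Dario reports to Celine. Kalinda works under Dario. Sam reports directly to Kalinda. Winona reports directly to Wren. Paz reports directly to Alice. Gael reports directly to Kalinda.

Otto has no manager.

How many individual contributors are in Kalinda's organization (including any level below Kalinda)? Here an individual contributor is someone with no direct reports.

2

The people in Kalinda's organization with no one reporting to them are Gael, Sam. That is 2.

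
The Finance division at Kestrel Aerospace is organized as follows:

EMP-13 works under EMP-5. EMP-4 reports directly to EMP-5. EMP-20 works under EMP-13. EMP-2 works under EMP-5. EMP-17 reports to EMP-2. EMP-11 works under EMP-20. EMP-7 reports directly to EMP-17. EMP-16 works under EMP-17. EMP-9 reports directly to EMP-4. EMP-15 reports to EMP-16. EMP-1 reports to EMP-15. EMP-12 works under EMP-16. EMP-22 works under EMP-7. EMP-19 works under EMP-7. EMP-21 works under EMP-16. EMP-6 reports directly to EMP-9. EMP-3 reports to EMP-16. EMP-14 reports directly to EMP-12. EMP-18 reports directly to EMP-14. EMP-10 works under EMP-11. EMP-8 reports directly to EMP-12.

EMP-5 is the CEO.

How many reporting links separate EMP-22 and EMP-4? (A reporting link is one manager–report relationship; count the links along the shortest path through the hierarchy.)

EMP-22 is 4 levels below EMP-5, and EMP-4 is 1 level below EMP-5 (their lowest common manager). The shortest path runs up from EMP-22 to EMP-5 and back down to EMP-4: 4 + 1 = 5 links.

5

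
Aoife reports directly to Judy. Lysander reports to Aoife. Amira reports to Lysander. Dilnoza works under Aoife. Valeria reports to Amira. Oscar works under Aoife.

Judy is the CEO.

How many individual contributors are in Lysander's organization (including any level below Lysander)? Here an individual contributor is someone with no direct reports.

The only person in Lysander's organization with no one reporting to them is Valeria. That is 1.

1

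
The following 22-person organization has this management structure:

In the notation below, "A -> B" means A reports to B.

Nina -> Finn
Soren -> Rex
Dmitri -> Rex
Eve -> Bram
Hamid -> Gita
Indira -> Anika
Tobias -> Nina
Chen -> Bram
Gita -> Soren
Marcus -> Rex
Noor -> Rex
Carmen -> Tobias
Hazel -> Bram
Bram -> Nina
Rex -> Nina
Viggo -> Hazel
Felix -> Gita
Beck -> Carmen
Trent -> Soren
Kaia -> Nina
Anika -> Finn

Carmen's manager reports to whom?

Carmen reports to Tobias, and Tobias reports to Nina. So Carmen's skip-level manager is Nina.

Nina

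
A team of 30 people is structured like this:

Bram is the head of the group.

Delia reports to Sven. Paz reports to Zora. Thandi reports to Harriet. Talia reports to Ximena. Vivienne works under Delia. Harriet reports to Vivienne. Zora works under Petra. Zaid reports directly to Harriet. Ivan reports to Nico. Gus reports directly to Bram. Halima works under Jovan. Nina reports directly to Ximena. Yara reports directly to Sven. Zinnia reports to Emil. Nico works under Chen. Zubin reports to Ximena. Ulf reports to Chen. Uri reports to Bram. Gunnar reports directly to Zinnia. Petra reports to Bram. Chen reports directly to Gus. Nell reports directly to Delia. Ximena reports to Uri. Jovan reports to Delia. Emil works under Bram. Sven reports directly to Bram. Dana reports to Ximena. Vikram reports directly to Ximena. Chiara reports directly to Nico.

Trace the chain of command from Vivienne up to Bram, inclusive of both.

Vivienne -> Delia -> Sven -> Bram

Vivienne reports to Delia. Delia reports to Sven. Sven reports to Bram. Bram is at the top.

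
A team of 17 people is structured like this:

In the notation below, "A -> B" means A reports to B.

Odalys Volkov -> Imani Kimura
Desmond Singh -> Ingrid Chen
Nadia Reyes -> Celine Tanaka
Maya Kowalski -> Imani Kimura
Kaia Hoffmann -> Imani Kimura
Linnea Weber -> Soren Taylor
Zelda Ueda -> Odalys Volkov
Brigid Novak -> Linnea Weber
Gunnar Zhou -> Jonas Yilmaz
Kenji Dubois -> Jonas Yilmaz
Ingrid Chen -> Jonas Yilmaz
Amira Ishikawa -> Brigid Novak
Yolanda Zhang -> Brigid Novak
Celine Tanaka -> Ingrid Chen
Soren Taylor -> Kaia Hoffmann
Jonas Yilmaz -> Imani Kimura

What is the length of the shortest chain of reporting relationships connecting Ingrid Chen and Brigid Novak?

Ingrid Chen is 2 levels below Imani Kimura, and Brigid Novak is 4 levels below Imani Kimura (their lowest common manager). The shortest path runs up from Ingrid Chen to Imani Kimura and back down to Brigid Novak: 2 + 4 = 6 links.

6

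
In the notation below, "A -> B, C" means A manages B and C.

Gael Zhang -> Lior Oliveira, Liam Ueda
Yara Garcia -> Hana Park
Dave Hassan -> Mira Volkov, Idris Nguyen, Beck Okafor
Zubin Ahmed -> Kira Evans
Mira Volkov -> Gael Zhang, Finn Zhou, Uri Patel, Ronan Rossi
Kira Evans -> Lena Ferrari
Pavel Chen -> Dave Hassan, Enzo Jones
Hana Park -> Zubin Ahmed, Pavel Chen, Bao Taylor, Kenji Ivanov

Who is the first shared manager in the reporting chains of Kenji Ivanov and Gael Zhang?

Hana Park

Kenji Ivanov's chain of managers is Hana Park, Yara Garcia. Gael Zhang's chain of managers is Mira Volkov, Dave Hassan, Pavel Chen, Hana Park, Yara Garcia. The first manager that appears in both chains is Hana Park.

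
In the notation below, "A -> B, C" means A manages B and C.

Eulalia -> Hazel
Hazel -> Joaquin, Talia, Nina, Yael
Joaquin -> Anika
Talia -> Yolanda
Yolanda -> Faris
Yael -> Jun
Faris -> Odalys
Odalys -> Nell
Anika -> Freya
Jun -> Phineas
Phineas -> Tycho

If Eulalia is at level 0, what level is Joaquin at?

Chain from Joaquin up to Eulalia: Joaquin → Hazel → Eulalia. That is 2 steps up, so Joaquin is 2 levels below Eulalia.

2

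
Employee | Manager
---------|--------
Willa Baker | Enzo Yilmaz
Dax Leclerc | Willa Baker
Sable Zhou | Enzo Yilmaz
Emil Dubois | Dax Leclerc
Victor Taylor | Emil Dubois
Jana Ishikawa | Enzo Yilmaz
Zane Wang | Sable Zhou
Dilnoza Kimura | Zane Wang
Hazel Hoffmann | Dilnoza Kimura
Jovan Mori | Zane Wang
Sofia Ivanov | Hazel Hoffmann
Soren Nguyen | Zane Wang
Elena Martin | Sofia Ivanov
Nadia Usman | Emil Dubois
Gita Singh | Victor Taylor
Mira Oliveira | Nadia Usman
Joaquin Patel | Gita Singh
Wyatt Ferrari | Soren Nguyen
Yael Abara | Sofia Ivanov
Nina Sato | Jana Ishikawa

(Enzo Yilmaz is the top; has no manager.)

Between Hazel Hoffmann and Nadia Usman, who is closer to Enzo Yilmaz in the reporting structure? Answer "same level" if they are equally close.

same level

Both Hazel Hoffmann and Nadia Usman are 4 levels below Enzo Yilmaz.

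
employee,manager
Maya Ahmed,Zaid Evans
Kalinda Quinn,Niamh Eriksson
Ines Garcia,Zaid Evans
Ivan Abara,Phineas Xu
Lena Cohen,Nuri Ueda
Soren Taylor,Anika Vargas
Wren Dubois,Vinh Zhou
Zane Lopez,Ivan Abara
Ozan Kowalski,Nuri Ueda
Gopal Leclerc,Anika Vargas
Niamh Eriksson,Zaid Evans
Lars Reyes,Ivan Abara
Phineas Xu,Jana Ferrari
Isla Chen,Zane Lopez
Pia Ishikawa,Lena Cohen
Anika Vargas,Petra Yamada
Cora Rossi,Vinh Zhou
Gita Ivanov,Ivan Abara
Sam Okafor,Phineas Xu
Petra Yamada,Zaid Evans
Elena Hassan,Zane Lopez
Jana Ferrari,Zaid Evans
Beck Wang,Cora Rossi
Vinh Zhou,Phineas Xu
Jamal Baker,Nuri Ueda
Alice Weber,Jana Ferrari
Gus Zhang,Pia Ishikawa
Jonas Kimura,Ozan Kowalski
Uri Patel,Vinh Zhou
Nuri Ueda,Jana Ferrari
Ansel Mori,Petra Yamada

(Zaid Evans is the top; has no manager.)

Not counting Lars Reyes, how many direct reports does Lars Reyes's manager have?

2

Lars Reyes reports to Ivan Abara. Ivan Abara's other direct reports are Gita Ivanov, Zane Lopez — 2 peers.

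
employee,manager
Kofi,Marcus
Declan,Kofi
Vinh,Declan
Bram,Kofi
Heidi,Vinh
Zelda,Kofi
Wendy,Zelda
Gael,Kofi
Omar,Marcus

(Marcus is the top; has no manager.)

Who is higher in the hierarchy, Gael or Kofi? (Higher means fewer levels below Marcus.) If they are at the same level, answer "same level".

Gael is 2 levels below Marcus; Kofi is 1. Kofi is higher.

Kofi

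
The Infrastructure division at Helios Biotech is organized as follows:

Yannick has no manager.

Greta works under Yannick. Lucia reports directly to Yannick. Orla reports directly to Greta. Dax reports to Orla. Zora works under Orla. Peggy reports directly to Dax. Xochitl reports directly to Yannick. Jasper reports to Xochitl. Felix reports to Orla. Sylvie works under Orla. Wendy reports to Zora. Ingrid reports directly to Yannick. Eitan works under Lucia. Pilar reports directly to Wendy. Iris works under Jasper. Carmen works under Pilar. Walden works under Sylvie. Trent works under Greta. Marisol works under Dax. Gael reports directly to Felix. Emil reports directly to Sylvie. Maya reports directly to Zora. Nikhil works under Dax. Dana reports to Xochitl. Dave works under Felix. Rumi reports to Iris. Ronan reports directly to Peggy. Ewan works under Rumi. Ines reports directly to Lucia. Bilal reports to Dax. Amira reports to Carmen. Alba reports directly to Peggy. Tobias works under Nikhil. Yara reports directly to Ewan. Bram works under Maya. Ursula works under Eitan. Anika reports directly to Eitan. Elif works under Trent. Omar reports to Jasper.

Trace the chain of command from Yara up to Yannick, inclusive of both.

Yara -> Ewan -> Rumi -> Iris -> Jasper -> Xochitl -> Yannick

Yara reports to Ewan. Ewan reports to Rumi. Rumi reports to Iris. Iris reports to Jasper. Jasper reports to Xochitl. Xochitl reports to Yannick. Yannick is at the top.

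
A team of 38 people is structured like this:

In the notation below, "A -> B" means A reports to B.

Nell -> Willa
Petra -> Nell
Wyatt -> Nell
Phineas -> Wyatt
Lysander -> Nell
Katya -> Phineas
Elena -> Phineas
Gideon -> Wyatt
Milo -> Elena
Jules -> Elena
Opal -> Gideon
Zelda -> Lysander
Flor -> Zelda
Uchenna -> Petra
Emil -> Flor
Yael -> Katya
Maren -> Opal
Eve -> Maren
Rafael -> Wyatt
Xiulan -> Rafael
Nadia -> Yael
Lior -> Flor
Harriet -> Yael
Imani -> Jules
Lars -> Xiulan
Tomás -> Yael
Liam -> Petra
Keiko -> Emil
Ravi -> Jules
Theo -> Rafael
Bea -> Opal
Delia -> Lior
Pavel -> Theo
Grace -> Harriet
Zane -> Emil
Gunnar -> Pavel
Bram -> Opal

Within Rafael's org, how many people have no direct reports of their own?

The people in Rafael's organization with no one reporting to them are Gunnar, Lars. That is 2.

2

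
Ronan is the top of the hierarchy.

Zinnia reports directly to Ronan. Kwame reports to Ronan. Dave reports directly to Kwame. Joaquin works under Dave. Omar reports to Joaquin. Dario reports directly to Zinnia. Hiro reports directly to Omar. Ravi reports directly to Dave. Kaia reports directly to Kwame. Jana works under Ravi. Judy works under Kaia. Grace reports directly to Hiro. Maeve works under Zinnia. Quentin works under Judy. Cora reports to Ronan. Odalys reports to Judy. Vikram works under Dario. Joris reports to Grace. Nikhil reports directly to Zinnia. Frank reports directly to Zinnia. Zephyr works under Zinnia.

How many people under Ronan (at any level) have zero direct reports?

The people in Ronan's organization with no one reporting to them are Cora, Odalys, Quentin, Jana, Joris, Zephyr, Frank, Nikhil, Maeve, Vikram. That is 10.

10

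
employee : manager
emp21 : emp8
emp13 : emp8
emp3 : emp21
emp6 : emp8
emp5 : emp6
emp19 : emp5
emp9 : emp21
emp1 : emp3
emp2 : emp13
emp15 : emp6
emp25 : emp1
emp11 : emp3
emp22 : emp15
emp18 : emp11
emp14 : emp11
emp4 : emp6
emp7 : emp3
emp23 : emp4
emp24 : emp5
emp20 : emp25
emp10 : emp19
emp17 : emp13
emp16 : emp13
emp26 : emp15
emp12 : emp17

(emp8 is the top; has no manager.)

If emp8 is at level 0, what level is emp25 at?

4

Chain from emp25 up to emp8: emp25 → emp1 → emp3 → emp21 → emp8. That is 4 steps up, so emp25 is 4 levels below emp8.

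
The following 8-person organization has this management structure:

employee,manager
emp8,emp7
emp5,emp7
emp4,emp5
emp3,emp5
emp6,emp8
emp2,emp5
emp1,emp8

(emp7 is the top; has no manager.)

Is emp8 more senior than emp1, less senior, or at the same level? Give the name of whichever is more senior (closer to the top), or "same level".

emp8 is 1 level below emp7; emp1 is 2. emp8 is higher.

emp8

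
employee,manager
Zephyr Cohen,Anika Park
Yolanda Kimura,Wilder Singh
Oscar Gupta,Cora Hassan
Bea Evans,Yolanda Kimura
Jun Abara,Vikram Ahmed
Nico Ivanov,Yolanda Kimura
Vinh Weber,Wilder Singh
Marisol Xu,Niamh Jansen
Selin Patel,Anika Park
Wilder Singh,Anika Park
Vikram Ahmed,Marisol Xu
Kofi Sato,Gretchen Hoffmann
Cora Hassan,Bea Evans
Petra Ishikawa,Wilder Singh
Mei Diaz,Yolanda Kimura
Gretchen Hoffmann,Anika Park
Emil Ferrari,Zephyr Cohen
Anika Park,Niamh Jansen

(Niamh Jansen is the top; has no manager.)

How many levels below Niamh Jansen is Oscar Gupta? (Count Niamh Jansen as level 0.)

6

Chain from Oscar Gupta up to Niamh Jansen: Oscar Gupta → Cora Hassan → Bea Evans → Yolanda Kimura → Wilder Singh → Anika Park → Niamh Jansen. That is 6 steps up, so Oscar Gupta is 6 levels below Niamh Jansen.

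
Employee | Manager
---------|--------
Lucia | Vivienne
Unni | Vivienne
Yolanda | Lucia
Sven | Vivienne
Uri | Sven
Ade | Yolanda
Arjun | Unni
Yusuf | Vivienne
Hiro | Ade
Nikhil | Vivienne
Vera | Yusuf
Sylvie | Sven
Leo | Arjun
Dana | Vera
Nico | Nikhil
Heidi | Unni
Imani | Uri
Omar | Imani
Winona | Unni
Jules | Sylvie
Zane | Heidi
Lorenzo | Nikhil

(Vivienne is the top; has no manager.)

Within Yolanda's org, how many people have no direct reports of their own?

The only person in Yolanda's organization with no one reporting to them is Hiro. That is 1.

1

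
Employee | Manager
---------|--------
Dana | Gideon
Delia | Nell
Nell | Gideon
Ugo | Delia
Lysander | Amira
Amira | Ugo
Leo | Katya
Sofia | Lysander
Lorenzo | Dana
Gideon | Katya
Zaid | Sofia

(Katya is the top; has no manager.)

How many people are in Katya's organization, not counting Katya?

Katya directly manages Gideon, Leo. Under Gideon: Dana, Lorenzo, Nell, Delia, Ugo, Amira, Lysander, Sofia, Zaid (9). Leo has no reports. So Katya's organization is 2 direct reports plus everyone under them: 10 + 1 = 11.

11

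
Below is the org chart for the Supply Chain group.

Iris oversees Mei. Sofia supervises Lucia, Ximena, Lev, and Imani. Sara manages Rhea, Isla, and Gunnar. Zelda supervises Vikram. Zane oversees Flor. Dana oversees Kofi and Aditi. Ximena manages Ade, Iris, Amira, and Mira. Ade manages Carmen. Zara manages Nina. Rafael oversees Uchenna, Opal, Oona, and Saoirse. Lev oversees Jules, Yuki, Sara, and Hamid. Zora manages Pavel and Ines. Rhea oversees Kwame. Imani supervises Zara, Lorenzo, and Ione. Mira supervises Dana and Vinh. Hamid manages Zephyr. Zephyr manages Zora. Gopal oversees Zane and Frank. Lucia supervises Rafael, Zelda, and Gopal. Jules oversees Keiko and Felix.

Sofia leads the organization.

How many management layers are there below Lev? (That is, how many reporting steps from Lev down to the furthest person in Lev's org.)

4

The longest chain under Lev runs Lev → Hamid → Zephyr → Zora → Ines, which is 4 levels below Lev.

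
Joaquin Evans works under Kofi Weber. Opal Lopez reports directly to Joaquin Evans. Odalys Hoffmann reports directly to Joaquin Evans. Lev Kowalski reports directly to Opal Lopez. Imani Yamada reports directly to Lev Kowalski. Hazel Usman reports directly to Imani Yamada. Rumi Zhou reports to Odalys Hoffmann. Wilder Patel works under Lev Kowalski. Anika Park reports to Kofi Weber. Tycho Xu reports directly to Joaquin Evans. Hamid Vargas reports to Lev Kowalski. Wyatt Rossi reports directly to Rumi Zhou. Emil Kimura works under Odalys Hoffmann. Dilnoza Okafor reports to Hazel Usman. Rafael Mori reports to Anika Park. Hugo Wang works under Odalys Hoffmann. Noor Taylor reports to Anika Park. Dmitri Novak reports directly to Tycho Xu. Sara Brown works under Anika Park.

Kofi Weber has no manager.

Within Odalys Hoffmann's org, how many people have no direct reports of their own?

3

The people in Odalys Hoffmann's organization with no one reporting to them are Hugo Wang, Emil Kimura, Wyatt Rossi. That is 3.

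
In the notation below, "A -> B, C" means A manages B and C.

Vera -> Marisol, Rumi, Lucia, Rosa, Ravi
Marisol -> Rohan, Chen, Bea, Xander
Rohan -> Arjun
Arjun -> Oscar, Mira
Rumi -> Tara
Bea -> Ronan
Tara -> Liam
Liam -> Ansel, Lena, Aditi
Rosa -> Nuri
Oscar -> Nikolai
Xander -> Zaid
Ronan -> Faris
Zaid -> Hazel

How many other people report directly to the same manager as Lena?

Lena reports to Liam. Liam's other direct reports are Ansel, Aditi — 2 peers.

2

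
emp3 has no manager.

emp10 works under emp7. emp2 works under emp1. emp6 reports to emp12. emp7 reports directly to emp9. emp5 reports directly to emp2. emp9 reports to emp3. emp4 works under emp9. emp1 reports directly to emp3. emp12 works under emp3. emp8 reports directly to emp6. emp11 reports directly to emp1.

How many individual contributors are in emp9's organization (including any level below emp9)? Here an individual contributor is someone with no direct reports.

2

The people in emp9's organization with no one reporting to them are emp4, emp10. That is 2.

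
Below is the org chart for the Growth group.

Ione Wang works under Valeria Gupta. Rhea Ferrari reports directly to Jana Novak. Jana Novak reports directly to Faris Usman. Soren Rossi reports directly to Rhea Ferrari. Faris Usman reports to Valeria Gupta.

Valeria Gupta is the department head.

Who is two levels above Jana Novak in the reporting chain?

Valeria Gupta

Jana Novak reports to Faris Usman, and Faris Usman reports to Valeria Gupta. So Jana Novak's skip-level manager is Valeria Gupta.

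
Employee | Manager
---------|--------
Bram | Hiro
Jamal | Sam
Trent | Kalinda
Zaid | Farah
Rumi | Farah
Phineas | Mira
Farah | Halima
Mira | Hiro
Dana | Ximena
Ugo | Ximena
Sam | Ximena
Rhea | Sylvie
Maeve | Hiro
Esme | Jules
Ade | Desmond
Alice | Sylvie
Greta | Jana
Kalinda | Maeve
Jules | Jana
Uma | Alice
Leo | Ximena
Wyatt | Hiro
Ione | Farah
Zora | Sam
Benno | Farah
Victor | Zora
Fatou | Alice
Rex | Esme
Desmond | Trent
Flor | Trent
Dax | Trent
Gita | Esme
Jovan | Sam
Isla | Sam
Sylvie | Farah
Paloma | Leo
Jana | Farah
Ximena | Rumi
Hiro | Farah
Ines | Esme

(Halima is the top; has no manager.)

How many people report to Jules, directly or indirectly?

4

Jules directly manages Esme. Under Esme: Ines, Rex, Gita (3). That's 4 in total.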